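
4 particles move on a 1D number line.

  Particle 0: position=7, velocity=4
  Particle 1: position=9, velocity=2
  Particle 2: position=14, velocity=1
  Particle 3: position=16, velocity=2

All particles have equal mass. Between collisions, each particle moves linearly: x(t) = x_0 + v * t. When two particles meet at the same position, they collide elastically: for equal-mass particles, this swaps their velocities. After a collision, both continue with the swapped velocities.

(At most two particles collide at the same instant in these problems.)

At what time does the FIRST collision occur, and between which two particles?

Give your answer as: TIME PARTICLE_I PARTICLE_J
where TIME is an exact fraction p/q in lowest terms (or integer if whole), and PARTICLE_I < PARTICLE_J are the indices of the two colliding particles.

Pair (0,1): pos 7,9 vel 4,2 -> gap=2, closing at 2/unit, collide at t=1
Pair (1,2): pos 9,14 vel 2,1 -> gap=5, closing at 1/unit, collide at t=5
Pair (2,3): pos 14,16 vel 1,2 -> not approaching (rel speed -1 <= 0)
Earliest collision: t=1 between 0 and 1

Answer: 1 0 1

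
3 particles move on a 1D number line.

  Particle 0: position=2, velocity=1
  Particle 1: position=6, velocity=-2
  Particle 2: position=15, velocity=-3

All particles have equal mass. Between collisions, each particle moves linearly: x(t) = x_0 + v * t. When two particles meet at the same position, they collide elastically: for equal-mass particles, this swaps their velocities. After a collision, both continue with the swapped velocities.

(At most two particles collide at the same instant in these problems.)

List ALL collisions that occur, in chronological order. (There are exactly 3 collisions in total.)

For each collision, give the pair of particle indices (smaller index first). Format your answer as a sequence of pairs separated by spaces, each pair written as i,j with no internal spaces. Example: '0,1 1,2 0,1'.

Answer: 0,1 1,2 0,1

Derivation:
Collision at t=4/3: particles 0 and 1 swap velocities; positions: p0=10/3 p1=10/3 p2=11; velocities now: v0=-2 v1=1 v2=-3
Collision at t=13/4: particles 1 and 2 swap velocities; positions: p0=-1/2 p1=21/4 p2=21/4; velocities now: v0=-2 v1=-3 v2=1
Collision at t=9: particles 0 and 1 swap velocities; positions: p0=-12 p1=-12 p2=11; velocities now: v0=-3 v1=-2 v2=1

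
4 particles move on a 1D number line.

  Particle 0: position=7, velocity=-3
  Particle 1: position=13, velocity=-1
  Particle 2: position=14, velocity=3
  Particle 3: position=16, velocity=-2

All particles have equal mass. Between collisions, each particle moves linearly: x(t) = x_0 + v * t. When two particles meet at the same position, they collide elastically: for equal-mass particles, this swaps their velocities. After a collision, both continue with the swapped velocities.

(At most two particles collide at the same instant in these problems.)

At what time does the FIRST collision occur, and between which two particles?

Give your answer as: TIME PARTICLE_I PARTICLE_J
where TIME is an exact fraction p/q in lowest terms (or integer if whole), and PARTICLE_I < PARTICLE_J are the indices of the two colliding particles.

Pair (0,1): pos 7,13 vel -3,-1 -> not approaching (rel speed -2 <= 0)
Pair (1,2): pos 13,14 vel -1,3 -> not approaching (rel speed -4 <= 0)
Pair (2,3): pos 14,16 vel 3,-2 -> gap=2, closing at 5/unit, collide at t=2/5
Earliest collision: t=2/5 between 2 and 3

Answer: 2/5 2 3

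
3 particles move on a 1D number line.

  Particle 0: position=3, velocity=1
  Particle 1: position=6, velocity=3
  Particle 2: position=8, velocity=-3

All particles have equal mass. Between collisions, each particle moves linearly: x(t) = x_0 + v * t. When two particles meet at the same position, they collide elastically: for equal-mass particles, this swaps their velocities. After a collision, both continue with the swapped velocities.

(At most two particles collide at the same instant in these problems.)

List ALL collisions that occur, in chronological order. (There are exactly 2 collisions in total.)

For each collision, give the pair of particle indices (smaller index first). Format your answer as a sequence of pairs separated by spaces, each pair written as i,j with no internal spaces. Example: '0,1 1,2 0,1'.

Collision at t=1/3: particles 1 and 2 swap velocities; positions: p0=10/3 p1=7 p2=7; velocities now: v0=1 v1=-3 v2=3
Collision at t=5/4: particles 0 and 1 swap velocities; positions: p0=17/4 p1=17/4 p2=39/4; velocities now: v0=-3 v1=1 v2=3

Answer: 1,2 0,1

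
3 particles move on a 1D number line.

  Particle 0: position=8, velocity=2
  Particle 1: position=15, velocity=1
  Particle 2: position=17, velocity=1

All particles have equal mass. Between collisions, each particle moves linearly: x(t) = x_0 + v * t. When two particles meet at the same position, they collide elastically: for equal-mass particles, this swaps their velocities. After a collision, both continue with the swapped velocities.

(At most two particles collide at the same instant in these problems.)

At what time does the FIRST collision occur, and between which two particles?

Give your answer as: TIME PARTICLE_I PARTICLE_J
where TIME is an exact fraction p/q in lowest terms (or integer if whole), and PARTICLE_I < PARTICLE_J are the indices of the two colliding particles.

Pair (0,1): pos 8,15 vel 2,1 -> gap=7, closing at 1/unit, collide at t=7
Pair (1,2): pos 15,17 vel 1,1 -> not approaching (rel speed 0 <= 0)
Earliest collision: t=7 between 0 and 1

Answer: 7 0 1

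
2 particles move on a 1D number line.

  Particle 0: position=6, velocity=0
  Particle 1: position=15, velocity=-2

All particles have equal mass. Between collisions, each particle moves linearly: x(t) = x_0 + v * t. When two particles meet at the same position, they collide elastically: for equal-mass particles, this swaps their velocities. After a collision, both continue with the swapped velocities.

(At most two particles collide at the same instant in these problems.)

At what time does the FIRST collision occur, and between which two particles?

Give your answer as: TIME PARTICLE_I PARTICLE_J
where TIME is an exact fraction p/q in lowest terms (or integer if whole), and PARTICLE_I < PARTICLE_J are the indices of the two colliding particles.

Pair (0,1): pos 6,15 vel 0,-2 -> gap=9, closing at 2/unit, collide at t=9/2
Earliest collision: t=9/2 between 0 and 1

Answer: 9/2 0 1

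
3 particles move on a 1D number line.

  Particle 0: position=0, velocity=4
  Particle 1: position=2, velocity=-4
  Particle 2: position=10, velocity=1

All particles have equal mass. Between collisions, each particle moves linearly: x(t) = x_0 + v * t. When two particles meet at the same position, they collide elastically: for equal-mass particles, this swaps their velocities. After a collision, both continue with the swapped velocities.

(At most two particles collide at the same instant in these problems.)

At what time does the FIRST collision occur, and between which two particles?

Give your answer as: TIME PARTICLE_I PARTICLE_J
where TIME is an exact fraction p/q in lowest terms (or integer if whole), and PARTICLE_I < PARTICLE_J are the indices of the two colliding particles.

Answer: 1/4 0 1

Derivation:
Pair (0,1): pos 0,2 vel 4,-4 -> gap=2, closing at 8/unit, collide at t=1/4
Pair (1,2): pos 2,10 vel -4,1 -> not approaching (rel speed -5 <= 0)
Earliest collision: t=1/4 between 0 and 1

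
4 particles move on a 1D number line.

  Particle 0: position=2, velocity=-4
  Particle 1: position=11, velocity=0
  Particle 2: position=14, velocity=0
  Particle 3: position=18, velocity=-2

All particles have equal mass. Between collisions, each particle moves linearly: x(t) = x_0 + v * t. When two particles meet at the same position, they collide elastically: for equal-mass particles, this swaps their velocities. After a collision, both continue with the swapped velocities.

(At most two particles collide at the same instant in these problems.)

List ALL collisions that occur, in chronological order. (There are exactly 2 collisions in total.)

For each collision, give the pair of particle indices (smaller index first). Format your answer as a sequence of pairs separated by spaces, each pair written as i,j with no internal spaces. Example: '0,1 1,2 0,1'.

Answer: 2,3 1,2

Derivation:
Collision at t=2: particles 2 and 3 swap velocities; positions: p0=-6 p1=11 p2=14 p3=14; velocities now: v0=-4 v1=0 v2=-2 v3=0
Collision at t=7/2: particles 1 and 2 swap velocities; positions: p0=-12 p1=11 p2=11 p3=14; velocities now: v0=-4 v1=-2 v2=0 v3=0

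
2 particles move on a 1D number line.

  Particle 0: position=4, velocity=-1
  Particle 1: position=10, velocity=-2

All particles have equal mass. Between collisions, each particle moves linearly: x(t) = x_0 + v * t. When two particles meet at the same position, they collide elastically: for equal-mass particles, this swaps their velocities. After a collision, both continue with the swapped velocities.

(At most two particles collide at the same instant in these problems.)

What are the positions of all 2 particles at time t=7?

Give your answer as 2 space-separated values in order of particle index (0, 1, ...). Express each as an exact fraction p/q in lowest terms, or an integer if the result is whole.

Answer: -4 -3

Derivation:
Collision at t=6: particles 0 and 1 swap velocities; positions: p0=-2 p1=-2; velocities now: v0=-2 v1=-1
Advance to t=7 (no further collisions before then); velocities: v0=-2 v1=-1; positions = -4 -3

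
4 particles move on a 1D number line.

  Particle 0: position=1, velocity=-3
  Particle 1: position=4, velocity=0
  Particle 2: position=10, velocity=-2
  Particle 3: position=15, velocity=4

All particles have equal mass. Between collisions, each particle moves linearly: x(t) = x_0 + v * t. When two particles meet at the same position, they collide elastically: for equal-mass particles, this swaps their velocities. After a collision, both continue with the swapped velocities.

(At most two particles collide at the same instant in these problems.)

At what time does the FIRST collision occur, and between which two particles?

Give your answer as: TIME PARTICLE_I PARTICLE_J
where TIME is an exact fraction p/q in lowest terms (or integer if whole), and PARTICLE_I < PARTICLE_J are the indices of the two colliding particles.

Answer: 3 1 2

Derivation:
Pair (0,1): pos 1,4 vel -3,0 -> not approaching (rel speed -3 <= 0)
Pair (1,2): pos 4,10 vel 0,-2 -> gap=6, closing at 2/unit, collide at t=3
Pair (2,3): pos 10,15 vel -2,4 -> not approaching (rel speed -6 <= 0)
Earliest collision: t=3 between 1 and 2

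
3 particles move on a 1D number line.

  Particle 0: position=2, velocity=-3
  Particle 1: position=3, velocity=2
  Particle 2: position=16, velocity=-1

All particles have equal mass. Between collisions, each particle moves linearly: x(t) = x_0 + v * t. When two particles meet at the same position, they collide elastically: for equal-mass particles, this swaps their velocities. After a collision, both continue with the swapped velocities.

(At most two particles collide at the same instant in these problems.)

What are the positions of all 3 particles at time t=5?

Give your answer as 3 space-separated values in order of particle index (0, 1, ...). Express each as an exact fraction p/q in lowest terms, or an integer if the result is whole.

Collision at t=13/3: particles 1 and 2 swap velocities; positions: p0=-11 p1=35/3 p2=35/3; velocities now: v0=-3 v1=-1 v2=2
Advance to t=5 (no further collisions before then); velocities: v0=-3 v1=-1 v2=2; positions = -13 11 13

Answer: -13 11 13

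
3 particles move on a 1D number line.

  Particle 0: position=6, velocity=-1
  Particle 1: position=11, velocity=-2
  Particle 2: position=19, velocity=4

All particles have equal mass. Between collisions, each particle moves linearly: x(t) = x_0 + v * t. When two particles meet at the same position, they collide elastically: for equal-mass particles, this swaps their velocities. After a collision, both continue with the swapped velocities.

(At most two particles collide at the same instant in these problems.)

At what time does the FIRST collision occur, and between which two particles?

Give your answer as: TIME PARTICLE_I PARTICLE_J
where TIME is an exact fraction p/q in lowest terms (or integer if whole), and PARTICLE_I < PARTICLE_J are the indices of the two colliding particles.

Pair (0,1): pos 6,11 vel -1,-2 -> gap=5, closing at 1/unit, collide at t=5
Pair (1,2): pos 11,19 vel -2,4 -> not approaching (rel speed -6 <= 0)
Earliest collision: t=5 between 0 and 1

Answer: 5 0 1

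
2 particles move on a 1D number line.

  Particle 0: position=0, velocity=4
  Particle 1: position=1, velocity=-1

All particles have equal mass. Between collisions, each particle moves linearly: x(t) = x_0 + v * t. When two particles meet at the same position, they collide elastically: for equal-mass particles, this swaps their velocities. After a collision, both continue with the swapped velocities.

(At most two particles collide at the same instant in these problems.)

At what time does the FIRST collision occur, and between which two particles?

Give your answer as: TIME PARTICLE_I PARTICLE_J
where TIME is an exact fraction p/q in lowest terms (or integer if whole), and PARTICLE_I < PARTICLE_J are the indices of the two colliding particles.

Answer: 1/5 0 1

Derivation:
Pair (0,1): pos 0,1 vel 4,-1 -> gap=1, closing at 5/unit, collide at t=1/5
Earliest collision: t=1/5 between 0 and 1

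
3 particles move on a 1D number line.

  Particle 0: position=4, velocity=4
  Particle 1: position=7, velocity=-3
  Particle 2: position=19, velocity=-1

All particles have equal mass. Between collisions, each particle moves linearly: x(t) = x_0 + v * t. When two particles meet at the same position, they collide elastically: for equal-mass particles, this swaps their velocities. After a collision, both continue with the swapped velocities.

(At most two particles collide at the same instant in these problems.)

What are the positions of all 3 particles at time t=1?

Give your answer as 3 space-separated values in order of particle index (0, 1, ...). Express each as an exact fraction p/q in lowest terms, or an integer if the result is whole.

Answer: 4 8 18

Derivation:
Collision at t=3/7: particles 0 and 1 swap velocities; positions: p0=40/7 p1=40/7 p2=130/7; velocities now: v0=-3 v1=4 v2=-1
Advance to t=1 (no further collisions before then); velocities: v0=-3 v1=4 v2=-1; positions = 4 8 18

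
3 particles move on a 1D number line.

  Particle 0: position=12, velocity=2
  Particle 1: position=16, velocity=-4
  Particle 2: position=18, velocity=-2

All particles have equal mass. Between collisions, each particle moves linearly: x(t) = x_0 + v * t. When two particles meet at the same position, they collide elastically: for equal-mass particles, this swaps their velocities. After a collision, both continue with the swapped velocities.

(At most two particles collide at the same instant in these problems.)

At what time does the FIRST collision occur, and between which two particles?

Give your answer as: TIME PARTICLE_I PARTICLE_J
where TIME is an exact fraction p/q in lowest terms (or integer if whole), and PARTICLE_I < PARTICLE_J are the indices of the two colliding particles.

Answer: 2/3 0 1

Derivation:
Pair (0,1): pos 12,16 vel 2,-4 -> gap=4, closing at 6/unit, collide at t=2/3
Pair (1,2): pos 16,18 vel -4,-2 -> not approaching (rel speed -2 <= 0)
Earliest collision: t=2/3 between 0 and 1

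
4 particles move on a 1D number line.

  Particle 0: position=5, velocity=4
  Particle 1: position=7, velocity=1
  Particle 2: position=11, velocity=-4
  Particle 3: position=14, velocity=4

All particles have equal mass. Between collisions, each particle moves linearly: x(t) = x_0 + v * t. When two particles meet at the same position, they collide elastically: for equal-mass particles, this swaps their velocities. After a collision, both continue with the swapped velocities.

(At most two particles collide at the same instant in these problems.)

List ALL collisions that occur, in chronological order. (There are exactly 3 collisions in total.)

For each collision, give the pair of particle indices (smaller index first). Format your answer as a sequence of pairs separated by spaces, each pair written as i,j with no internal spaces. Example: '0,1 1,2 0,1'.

Collision at t=2/3: particles 0 and 1 swap velocities; positions: p0=23/3 p1=23/3 p2=25/3 p3=50/3; velocities now: v0=1 v1=4 v2=-4 v3=4
Collision at t=3/4: particles 1 and 2 swap velocities; positions: p0=31/4 p1=8 p2=8 p3=17; velocities now: v0=1 v1=-4 v2=4 v3=4
Collision at t=4/5: particles 0 and 1 swap velocities; positions: p0=39/5 p1=39/5 p2=41/5 p3=86/5; velocities now: v0=-4 v1=1 v2=4 v3=4

Answer: 0,1 1,2 0,1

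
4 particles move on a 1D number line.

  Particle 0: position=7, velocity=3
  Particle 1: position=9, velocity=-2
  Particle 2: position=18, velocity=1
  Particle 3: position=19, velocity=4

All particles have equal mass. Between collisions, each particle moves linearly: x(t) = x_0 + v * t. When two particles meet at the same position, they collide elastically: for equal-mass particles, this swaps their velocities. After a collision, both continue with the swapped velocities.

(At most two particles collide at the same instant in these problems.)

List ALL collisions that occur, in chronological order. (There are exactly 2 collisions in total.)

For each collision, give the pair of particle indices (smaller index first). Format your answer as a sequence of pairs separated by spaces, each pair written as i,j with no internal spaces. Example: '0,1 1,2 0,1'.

Answer: 0,1 1,2

Derivation:
Collision at t=2/5: particles 0 and 1 swap velocities; positions: p0=41/5 p1=41/5 p2=92/5 p3=103/5; velocities now: v0=-2 v1=3 v2=1 v3=4
Collision at t=11/2: particles 1 and 2 swap velocities; positions: p0=-2 p1=47/2 p2=47/2 p3=41; velocities now: v0=-2 v1=1 v2=3 v3=4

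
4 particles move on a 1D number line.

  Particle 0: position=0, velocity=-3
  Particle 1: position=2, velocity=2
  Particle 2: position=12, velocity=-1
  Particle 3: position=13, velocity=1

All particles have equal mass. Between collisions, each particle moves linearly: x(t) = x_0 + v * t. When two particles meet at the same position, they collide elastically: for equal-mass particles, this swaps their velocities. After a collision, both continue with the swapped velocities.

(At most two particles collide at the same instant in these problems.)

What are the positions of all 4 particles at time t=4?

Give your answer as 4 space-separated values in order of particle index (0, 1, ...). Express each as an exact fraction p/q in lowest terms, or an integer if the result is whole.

Answer: -12 8 10 17

Derivation:
Collision at t=10/3: particles 1 and 2 swap velocities; positions: p0=-10 p1=26/3 p2=26/3 p3=49/3; velocities now: v0=-3 v1=-1 v2=2 v3=1
Advance to t=4 (no further collisions before then); velocities: v0=-3 v1=-1 v2=2 v3=1; positions = -12 8 10 17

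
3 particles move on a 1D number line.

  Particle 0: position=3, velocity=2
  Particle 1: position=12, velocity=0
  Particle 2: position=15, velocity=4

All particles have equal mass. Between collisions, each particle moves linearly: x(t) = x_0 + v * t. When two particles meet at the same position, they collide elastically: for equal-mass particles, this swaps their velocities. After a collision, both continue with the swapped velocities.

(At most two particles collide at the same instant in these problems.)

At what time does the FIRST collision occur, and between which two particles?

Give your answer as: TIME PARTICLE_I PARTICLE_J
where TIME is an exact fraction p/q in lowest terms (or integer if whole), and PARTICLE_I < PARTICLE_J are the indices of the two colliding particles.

Answer: 9/2 0 1

Derivation:
Pair (0,1): pos 3,12 vel 2,0 -> gap=9, closing at 2/unit, collide at t=9/2
Pair (1,2): pos 12,15 vel 0,4 -> not approaching (rel speed -4 <= 0)
Earliest collision: t=9/2 between 0 and 1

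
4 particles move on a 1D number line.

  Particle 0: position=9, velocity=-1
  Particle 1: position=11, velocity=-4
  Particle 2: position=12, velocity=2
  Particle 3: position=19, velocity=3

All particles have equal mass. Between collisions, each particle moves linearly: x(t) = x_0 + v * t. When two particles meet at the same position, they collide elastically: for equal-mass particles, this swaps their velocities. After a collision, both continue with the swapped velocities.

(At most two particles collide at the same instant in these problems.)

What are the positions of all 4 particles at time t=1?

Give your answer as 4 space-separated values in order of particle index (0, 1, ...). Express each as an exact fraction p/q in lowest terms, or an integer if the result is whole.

Answer: 7 8 14 22

Derivation:
Collision at t=2/3: particles 0 and 1 swap velocities; positions: p0=25/3 p1=25/3 p2=40/3 p3=21; velocities now: v0=-4 v1=-1 v2=2 v3=3
Advance to t=1 (no further collisions before then); velocities: v0=-4 v1=-1 v2=2 v3=3; positions = 7 8 14 22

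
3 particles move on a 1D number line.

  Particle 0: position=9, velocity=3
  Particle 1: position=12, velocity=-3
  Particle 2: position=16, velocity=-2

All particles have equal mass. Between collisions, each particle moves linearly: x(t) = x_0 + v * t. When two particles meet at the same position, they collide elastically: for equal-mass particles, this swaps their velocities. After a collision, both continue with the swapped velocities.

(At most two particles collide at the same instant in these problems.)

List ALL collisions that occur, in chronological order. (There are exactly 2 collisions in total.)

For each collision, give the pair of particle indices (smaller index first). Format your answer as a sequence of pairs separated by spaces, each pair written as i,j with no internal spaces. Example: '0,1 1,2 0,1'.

Answer: 0,1 1,2

Derivation:
Collision at t=1/2: particles 0 and 1 swap velocities; positions: p0=21/2 p1=21/2 p2=15; velocities now: v0=-3 v1=3 v2=-2
Collision at t=7/5: particles 1 and 2 swap velocities; positions: p0=39/5 p1=66/5 p2=66/5; velocities now: v0=-3 v1=-2 v2=3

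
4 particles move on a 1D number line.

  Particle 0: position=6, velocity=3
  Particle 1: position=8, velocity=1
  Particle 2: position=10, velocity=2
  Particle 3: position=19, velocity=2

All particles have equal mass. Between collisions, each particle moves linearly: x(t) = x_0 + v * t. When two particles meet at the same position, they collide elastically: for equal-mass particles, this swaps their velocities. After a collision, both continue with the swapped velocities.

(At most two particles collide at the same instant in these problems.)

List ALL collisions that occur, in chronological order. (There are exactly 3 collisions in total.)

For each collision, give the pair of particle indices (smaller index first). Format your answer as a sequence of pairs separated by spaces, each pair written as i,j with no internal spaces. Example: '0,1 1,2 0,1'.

Answer: 0,1 1,2 2,3

Derivation:
Collision at t=1: particles 0 and 1 swap velocities; positions: p0=9 p1=9 p2=12 p3=21; velocities now: v0=1 v1=3 v2=2 v3=2
Collision at t=4: particles 1 and 2 swap velocities; positions: p0=12 p1=18 p2=18 p3=27; velocities now: v0=1 v1=2 v2=3 v3=2
Collision at t=13: particles 2 and 3 swap velocities; positions: p0=21 p1=36 p2=45 p3=45; velocities now: v0=1 v1=2 v2=2 v3=3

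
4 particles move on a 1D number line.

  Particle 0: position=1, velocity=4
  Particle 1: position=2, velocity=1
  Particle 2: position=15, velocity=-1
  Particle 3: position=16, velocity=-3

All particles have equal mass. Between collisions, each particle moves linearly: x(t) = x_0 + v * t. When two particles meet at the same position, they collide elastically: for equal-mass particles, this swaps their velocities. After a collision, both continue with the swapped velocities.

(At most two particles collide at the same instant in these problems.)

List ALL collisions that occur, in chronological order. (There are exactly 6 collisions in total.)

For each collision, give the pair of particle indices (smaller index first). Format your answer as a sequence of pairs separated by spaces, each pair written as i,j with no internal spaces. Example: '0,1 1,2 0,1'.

Answer: 0,1 2,3 1,2 2,3 0,1 1,2

Derivation:
Collision at t=1/3: particles 0 and 1 swap velocities; positions: p0=7/3 p1=7/3 p2=44/3 p3=15; velocities now: v0=1 v1=4 v2=-1 v3=-3
Collision at t=1/2: particles 2 and 3 swap velocities; positions: p0=5/2 p1=3 p2=29/2 p3=29/2; velocities now: v0=1 v1=4 v2=-3 v3=-1
Collision at t=15/7: particles 1 and 2 swap velocities; positions: p0=29/7 p1=67/7 p2=67/7 p3=90/7; velocities now: v0=1 v1=-3 v2=4 v3=-1
Collision at t=14/5: particles 2 and 3 swap velocities; positions: p0=24/5 p1=38/5 p2=61/5 p3=61/5; velocities now: v0=1 v1=-3 v2=-1 v3=4
Collision at t=7/2: particles 0 and 1 swap velocities; positions: p0=11/2 p1=11/2 p2=23/2 p3=15; velocities now: v0=-3 v1=1 v2=-1 v3=4
Collision at t=13/2: particles 1 and 2 swap velocities; positions: p0=-7/2 p1=17/2 p2=17/2 p3=27; velocities now: v0=-3 v1=-1 v2=1 v3=4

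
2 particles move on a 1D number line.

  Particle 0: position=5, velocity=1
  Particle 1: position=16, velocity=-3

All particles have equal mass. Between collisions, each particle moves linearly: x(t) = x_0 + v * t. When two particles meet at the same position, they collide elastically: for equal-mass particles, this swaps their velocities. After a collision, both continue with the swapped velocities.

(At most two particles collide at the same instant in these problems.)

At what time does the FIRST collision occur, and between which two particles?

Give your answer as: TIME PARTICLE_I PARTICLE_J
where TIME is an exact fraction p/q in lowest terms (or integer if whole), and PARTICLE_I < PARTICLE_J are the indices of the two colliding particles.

Pair (0,1): pos 5,16 vel 1,-3 -> gap=11, closing at 4/unit, collide at t=11/4
Earliest collision: t=11/4 between 0 and 1

Answer: 11/4 0 1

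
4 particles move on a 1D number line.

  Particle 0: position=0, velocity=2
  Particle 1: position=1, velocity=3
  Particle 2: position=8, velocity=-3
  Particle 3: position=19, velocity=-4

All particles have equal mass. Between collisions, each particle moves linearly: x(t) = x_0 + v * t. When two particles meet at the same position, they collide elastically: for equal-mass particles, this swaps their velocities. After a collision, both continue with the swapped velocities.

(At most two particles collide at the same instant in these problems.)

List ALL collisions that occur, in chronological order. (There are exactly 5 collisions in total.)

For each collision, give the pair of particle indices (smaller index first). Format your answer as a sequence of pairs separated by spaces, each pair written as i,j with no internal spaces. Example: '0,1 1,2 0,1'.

Answer: 1,2 0,1 2,3 1,2 0,1

Derivation:
Collision at t=7/6: particles 1 and 2 swap velocities; positions: p0=7/3 p1=9/2 p2=9/2 p3=43/3; velocities now: v0=2 v1=-3 v2=3 v3=-4
Collision at t=8/5: particles 0 and 1 swap velocities; positions: p0=16/5 p1=16/5 p2=29/5 p3=63/5; velocities now: v0=-3 v1=2 v2=3 v3=-4
Collision at t=18/7: particles 2 and 3 swap velocities; positions: p0=2/7 p1=36/7 p2=61/7 p3=61/7; velocities now: v0=-3 v1=2 v2=-4 v3=3
Collision at t=19/6: particles 1 and 2 swap velocities; positions: p0=-3/2 p1=19/3 p2=19/3 p3=21/2; velocities now: v0=-3 v1=-4 v2=2 v3=3
Collision at t=11: particles 0 and 1 swap velocities; positions: p0=-25 p1=-25 p2=22 p3=34; velocities now: v0=-4 v1=-3 v2=2 v3=3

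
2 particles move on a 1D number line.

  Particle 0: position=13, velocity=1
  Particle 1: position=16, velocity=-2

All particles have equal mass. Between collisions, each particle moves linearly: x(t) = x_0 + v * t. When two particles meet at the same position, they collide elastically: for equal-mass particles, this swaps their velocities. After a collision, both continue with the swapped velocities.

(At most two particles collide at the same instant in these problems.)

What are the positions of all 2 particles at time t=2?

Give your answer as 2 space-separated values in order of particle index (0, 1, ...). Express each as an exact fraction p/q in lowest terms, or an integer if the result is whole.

Collision at t=1: particles 0 and 1 swap velocities; positions: p0=14 p1=14; velocities now: v0=-2 v1=1
Advance to t=2 (no further collisions before then); velocities: v0=-2 v1=1; positions = 12 15

Answer: 12 15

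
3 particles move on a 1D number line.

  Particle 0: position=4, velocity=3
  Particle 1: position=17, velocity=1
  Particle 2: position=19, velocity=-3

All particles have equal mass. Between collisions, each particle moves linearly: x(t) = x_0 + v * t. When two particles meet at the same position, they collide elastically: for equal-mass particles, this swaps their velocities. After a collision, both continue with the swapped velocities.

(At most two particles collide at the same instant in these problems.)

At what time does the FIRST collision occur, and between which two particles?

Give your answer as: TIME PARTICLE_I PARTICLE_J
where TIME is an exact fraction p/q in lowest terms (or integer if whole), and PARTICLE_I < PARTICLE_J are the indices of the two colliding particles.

Answer: 1/2 1 2

Derivation:
Pair (0,1): pos 4,17 vel 3,1 -> gap=13, closing at 2/unit, collide at t=13/2
Pair (1,2): pos 17,19 vel 1,-3 -> gap=2, closing at 4/unit, collide at t=1/2
Earliest collision: t=1/2 between 1 and 2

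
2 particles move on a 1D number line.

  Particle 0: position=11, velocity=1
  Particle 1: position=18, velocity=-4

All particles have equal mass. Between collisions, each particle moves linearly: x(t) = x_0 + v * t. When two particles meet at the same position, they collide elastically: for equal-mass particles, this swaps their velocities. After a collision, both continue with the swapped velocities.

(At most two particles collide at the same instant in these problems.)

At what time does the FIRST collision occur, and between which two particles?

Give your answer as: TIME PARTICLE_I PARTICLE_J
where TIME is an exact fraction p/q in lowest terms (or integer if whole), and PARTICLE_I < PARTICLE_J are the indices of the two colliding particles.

Answer: 7/5 0 1

Derivation:
Pair (0,1): pos 11,18 vel 1,-4 -> gap=7, closing at 5/unit, collide at t=7/5
Earliest collision: t=7/5 between 0 and 1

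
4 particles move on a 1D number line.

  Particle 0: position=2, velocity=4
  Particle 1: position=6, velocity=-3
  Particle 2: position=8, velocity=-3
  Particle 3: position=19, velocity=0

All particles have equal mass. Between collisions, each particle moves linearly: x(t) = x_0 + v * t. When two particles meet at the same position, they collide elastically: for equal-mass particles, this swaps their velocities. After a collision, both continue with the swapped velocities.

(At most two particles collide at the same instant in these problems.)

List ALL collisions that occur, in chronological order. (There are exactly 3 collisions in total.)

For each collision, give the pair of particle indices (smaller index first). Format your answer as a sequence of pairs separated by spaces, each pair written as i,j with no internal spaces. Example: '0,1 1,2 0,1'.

Answer: 0,1 1,2 2,3

Derivation:
Collision at t=4/7: particles 0 and 1 swap velocities; positions: p0=30/7 p1=30/7 p2=44/7 p3=19; velocities now: v0=-3 v1=4 v2=-3 v3=0
Collision at t=6/7: particles 1 and 2 swap velocities; positions: p0=24/7 p1=38/7 p2=38/7 p3=19; velocities now: v0=-3 v1=-3 v2=4 v3=0
Collision at t=17/4: particles 2 and 3 swap velocities; positions: p0=-27/4 p1=-19/4 p2=19 p3=19; velocities now: v0=-3 v1=-3 v2=0 v3=4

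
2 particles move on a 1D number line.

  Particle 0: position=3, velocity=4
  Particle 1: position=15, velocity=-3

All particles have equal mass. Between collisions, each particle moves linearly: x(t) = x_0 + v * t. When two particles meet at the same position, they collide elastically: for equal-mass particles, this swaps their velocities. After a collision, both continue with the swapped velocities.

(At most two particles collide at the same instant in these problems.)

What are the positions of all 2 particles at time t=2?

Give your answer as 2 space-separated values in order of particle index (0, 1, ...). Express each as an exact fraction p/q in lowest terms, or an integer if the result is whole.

Answer: 9 11

Derivation:
Collision at t=12/7: particles 0 and 1 swap velocities; positions: p0=69/7 p1=69/7; velocities now: v0=-3 v1=4
Advance to t=2 (no further collisions before then); velocities: v0=-3 v1=4; positions = 9 11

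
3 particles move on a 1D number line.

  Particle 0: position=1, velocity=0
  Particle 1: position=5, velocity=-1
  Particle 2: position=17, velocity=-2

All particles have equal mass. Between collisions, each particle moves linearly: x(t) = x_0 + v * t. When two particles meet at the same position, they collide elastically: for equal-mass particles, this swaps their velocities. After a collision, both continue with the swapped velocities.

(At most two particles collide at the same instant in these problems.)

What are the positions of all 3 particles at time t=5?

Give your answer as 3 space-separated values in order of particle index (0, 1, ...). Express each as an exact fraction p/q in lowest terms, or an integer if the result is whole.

Answer: 0 1 7

Derivation:
Collision at t=4: particles 0 and 1 swap velocities; positions: p0=1 p1=1 p2=9; velocities now: v0=-1 v1=0 v2=-2
Advance to t=5 (no further collisions before then); velocities: v0=-1 v1=0 v2=-2; positions = 0 1 7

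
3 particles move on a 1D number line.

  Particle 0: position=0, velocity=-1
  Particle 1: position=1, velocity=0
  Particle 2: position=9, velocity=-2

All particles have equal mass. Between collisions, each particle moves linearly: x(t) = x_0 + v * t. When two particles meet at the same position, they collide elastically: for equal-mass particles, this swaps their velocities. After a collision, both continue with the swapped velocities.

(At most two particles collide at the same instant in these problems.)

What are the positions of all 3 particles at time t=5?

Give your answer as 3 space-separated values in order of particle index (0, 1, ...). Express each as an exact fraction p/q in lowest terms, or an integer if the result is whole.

Answer: -5 -1 1

Derivation:
Collision at t=4: particles 1 and 2 swap velocities; positions: p0=-4 p1=1 p2=1; velocities now: v0=-1 v1=-2 v2=0
Advance to t=5 (no further collisions before then); velocities: v0=-1 v1=-2 v2=0; positions = -5 -1 1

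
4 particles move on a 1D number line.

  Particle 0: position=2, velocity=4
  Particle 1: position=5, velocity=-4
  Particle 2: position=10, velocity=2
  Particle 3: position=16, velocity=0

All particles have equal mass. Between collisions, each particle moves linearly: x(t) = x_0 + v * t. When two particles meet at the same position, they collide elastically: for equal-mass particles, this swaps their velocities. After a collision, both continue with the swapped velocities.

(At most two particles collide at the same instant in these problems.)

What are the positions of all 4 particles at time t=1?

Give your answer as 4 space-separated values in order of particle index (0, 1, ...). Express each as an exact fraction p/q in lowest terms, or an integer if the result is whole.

Answer: 1 6 12 16

Derivation:
Collision at t=3/8: particles 0 and 1 swap velocities; positions: p0=7/2 p1=7/2 p2=43/4 p3=16; velocities now: v0=-4 v1=4 v2=2 v3=0
Advance to t=1 (no further collisions before then); velocities: v0=-4 v1=4 v2=2 v3=0; positions = 1 6 12 16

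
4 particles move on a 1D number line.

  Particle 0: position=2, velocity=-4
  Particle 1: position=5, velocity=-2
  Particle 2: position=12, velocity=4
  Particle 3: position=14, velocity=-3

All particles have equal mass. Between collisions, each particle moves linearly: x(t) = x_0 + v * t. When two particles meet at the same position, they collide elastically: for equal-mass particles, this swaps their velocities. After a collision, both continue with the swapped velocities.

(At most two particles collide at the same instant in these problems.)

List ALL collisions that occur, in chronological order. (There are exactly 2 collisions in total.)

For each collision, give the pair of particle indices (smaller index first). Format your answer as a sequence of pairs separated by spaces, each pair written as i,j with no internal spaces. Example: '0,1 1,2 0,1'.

Answer: 2,3 1,2

Derivation:
Collision at t=2/7: particles 2 and 3 swap velocities; positions: p0=6/7 p1=31/7 p2=92/7 p3=92/7; velocities now: v0=-4 v1=-2 v2=-3 v3=4
Collision at t=9: particles 1 and 2 swap velocities; positions: p0=-34 p1=-13 p2=-13 p3=48; velocities now: v0=-4 v1=-3 v2=-2 v3=4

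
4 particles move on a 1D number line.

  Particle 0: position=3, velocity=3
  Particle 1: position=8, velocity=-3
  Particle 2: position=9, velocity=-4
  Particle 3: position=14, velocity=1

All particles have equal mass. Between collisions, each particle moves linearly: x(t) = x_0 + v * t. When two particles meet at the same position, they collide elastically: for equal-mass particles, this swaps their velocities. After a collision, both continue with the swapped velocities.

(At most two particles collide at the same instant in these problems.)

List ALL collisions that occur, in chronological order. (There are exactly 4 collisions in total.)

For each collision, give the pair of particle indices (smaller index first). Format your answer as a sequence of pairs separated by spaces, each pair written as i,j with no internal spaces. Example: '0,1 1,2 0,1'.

Collision at t=5/6: particles 0 and 1 swap velocities; positions: p0=11/2 p1=11/2 p2=17/3 p3=89/6; velocities now: v0=-3 v1=3 v2=-4 v3=1
Collision at t=6/7: particles 1 and 2 swap velocities; positions: p0=38/7 p1=39/7 p2=39/7 p3=104/7; velocities now: v0=-3 v1=-4 v2=3 v3=1
Collision at t=1: particles 0 and 1 swap velocities; positions: p0=5 p1=5 p2=6 p3=15; velocities now: v0=-4 v1=-3 v2=3 v3=1
Collision at t=11/2: particles 2 and 3 swap velocities; positions: p0=-13 p1=-17/2 p2=39/2 p3=39/2; velocities now: v0=-4 v1=-3 v2=1 v3=3

Answer: 0,1 1,2 0,1 2,3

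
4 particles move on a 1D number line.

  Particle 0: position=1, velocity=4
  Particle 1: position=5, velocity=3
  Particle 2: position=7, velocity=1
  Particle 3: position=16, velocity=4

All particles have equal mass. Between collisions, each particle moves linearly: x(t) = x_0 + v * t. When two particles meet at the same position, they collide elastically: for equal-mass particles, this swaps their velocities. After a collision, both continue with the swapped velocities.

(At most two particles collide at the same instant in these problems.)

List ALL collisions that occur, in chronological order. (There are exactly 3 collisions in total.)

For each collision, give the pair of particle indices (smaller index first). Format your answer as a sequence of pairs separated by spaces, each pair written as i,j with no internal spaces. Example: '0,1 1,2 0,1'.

Collision at t=1: particles 1 and 2 swap velocities; positions: p0=5 p1=8 p2=8 p3=20; velocities now: v0=4 v1=1 v2=3 v3=4
Collision at t=2: particles 0 and 1 swap velocities; positions: p0=9 p1=9 p2=11 p3=24; velocities now: v0=1 v1=4 v2=3 v3=4
Collision at t=4: particles 1 and 2 swap velocities; positions: p0=11 p1=17 p2=17 p3=32; velocities now: v0=1 v1=3 v2=4 v3=4

Answer: 1,2 0,1 1,2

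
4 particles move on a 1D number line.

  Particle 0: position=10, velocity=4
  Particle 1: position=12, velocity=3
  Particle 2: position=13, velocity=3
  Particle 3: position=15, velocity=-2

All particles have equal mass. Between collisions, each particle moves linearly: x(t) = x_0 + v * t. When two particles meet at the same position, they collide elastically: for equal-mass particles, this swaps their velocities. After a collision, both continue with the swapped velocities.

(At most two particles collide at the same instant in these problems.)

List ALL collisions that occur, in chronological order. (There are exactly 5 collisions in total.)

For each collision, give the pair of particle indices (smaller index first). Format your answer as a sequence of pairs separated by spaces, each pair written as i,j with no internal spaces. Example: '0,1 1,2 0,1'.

Answer: 2,3 1,2 0,1 1,2 2,3

Derivation:
Collision at t=2/5: particles 2 and 3 swap velocities; positions: p0=58/5 p1=66/5 p2=71/5 p3=71/5; velocities now: v0=4 v1=3 v2=-2 v3=3
Collision at t=3/5: particles 1 and 2 swap velocities; positions: p0=62/5 p1=69/5 p2=69/5 p3=74/5; velocities now: v0=4 v1=-2 v2=3 v3=3
Collision at t=5/6: particles 0 and 1 swap velocities; positions: p0=40/3 p1=40/3 p2=29/2 p3=31/2; velocities now: v0=-2 v1=4 v2=3 v3=3
Collision at t=2: particles 1 and 2 swap velocities; positions: p0=11 p1=18 p2=18 p3=19; velocities now: v0=-2 v1=3 v2=4 v3=3
Collision at t=3: particles 2 and 3 swap velocities; positions: p0=9 p1=21 p2=22 p3=22; velocities now: v0=-2 v1=3 v2=3 v3=4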